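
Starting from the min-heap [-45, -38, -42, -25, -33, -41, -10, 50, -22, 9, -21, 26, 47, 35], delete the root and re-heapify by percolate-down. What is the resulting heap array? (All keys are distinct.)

remove root -45; move last element 35 to root → [35, -38, -42, -25, -33, -41, -10, 50, -22, 9, -21, 26, 47]
35 vs smaller child -42 at index 2, swap → [-42, -38, 35, -25, -33, -41, -10, 50, -22, 9, -21, 26, 47]
35 vs smaller child -41 at index 5, swap → [-42, -38, -41, -25, -33, 35, -10, 50, -22, 9, -21, 26, 47]
35 vs smaller child 26 at index 11, swap → [-42, -38, -41, -25, -33, 26, -10, 50, -22, 9, -21, 35, 47]

[-42, -38, -41, -25, -33, 26, -10, 50, -22, 9, -21, 35, 47]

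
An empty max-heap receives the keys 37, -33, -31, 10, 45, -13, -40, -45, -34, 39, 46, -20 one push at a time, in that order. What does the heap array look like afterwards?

[46, 45, -13, -33, 39, -20, -40, -45, -34, 10, 37, -31]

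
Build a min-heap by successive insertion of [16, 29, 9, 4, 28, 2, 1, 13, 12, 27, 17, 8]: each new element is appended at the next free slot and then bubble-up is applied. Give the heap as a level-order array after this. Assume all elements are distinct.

[1, 9, 2, 12, 17, 8, 4, 29, 13, 28, 27, 16]

Insert 16:
  append 16 at index 0 → [16] (no swap needed)
Insert 29:
  append 29 at index 1 → [16, 29] (no swap needed)
Insert 9:
  append 9 at index 2 → [16, 29, 9]
  9 < parent 16 at index 0, swap → [9, 29, 16]
Insert 4:
  append 4 at index 3 → [9, 29, 16, 4]
  4 < parent 29 at index 1, swap → [9, 4, 16, 29]
  4 < parent 9 at index 0, swap → [4, 9, 16, 29]
Insert 28:
  append 28 at index 4 → [4, 9, 16, 29, 28] (no swap needed)
Insert 2:
  append 2 at index 5 → [4, 9, 16, 29, 28, 2]
  2 < parent 16 at index 2, swap → [4, 9, 2, 29, 28, 16]
  2 < parent 4 at index 0, swap → [2, 9, 4, 29, 28, 16]
Insert 1:
  append 1 at index 6 → [2, 9, 4, 29, 28, 16, 1]
  1 < parent 4 at index 2, swap → [2, 9, 1, 29, 28, 16, 4]
  1 < parent 2 at index 0, swap → [1, 9, 2, 29, 28, 16, 4]
Insert 13:
  append 13 at index 7 → [1, 9, 2, 29, 28, 16, 4, 13]
  13 < parent 29 at index 3, swap → [1, 9, 2, 13, 28, 16, 4, 29]
Insert 12:
  append 12 at index 8 → [1, 9, 2, 13, 28, 16, 4, 29, 12]
  12 < parent 13 at index 3, swap → [1, 9, 2, 12, 28, 16, 4, 29, 13]
Insert 27:
  append 27 at index 9 → [1, 9, 2, 12, 28, 16, 4, 29, 13, 27]
  27 < parent 28 at index 4, swap → [1, 9, 2, 12, 27, 16, 4, 29, 13, 28]
Insert 17:
  append 17 at index 10 → [1, 9, 2, 12, 27, 16, 4, 29, 13, 28, 17]
  17 < parent 27 at index 4, swap → [1, 9, 2, 12, 17, 16, 4, 29, 13, 28, 27]
Insert 8:
  append 8 at index 11 → [1, 9, 2, 12, 17, 16, 4, 29, 13, 28, 27, 8]
  8 < parent 16 at index 5, swap → [1, 9, 2, 12, 17, 8, 4, 29, 13, 28, 27, 16]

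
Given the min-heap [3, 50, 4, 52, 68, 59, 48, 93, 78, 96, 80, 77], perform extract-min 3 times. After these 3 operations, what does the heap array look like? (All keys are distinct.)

extract-min #1 returns 3:
  remove root 3; move last element 77 to root → [77, 50, 4, 52, 68, 59, 48, 93, 78, 96, 80]
  77 vs smaller child 4 at index 2, swap → [4, 50, 77, 52, 68, 59, 48, 93, 78, 96, 80]
  77 vs smaller child 48 at index 6, swap → [4, 50, 48, 52, 68, 59, 77, 93, 78, 96, 80]
extract-min #2 returns 4:
  remove root 4; move last element 80 to root → [80, 50, 48, 52, 68, 59, 77, 93, 78, 96]
  80 vs smaller child 48 at index 2, swap → [48, 50, 80, 52, 68, 59, 77, 93, 78, 96]
  80 vs smaller child 59 at index 5, swap → [48, 50, 59, 52, 68, 80, 77, 93, 78, 96]
extract-min #3 returns 48:
  remove root 48; move last element 96 to root → [96, 50, 59, 52, 68, 80, 77, 93, 78]
  96 vs smaller child 50 at index 1, swap → [50, 96, 59, 52, 68, 80, 77, 93, 78]
  96 vs smaller child 52 at index 3, swap → [50, 52, 59, 96, 68, 80, 77, 93, 78]
  96 vs smaller child 78 at index 8, swap → [50, 52, 59, 78, 68, 80, 77, 93, 96]

[50, 52, 59, 78, 68, 80, 77, 93, 96]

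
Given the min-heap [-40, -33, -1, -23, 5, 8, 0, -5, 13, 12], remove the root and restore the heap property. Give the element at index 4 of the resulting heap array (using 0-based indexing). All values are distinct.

5

remove root -40; move last element 12 to root → [12, -33, -1, -23, 5, 8, 0, -5, 13]
12 vs smaller child -33 at index 1, swap → [-33, 12, -1, -23, 5, 8, 0, -5, 13]
12 vs smaller child -23 at index 3, swap → [-33, -23, -1, 12, 5, 8, 0, -5, 13]
12 vs smaller child -5 at index 7, swap → [-33, -23, -1, -5, 5, 8, 0, 12, 13]
resulting array: [-33, -23, -1, -5, 5, 8, 0, 12, 13]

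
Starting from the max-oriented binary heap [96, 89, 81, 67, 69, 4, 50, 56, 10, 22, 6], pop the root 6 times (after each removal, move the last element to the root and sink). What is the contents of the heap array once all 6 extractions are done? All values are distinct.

[50, 22, 4, 10, 6]

extract-max #1 returns 96:
  remove root 96; move last element 6 to root → [6, 89, 81, 67, 69, 4, 50, 56, 10, 22]
  6 vs larger child 89 at index 1, swap → [89, 6, 81, 67, 69, 4, 50, 56, 10, 22]
  6 vs larger child 69 at index 4, swap → [89, 69, 81, 67, 6, 4, 50, 56, 10, 22]
  6 vs only child 22 at index 9, swap → [89, 69, 81, 67, 22, 4, 50, 56, 10, 6]
extract-max #2 returns 89:
  remove root 89; move last element 6 to root → [6, 69, 81, 67, 22, 4, 50, 56, 10]
  6 vs larger child 81 at index 2, swap → [81, 69, 6, 67, 22, 4, 50, 56, 10]
  6 vs larger child 50 at index 6, swap → [81, 69, 50, 67, 22, 4, 6, 56, 10]
extract-max #3 returns 81:
  remove root 81; move last element 10 to root → [10, 69, 50, 67, 22, 4, 6, 56]
  10 vs larger child 69 at index 1, swap → [69, 10, 50, 67, 22, 4, 6, 56]
  10 vs larger child 67 at index 3, swap → [69, 67, 50, 10, 22, 4, 6, 56]
  10 vs only child 56 at index 7, swap → [69, 67, 50, 56, 22, 4, 6, 10]
extract-max #4 returns 69:
  remove root 69; move last element 10 to root → [10, 67, 50, 56, 22, 4, 6]
  10 vs larger child 67 at index 1, swap → [67, 10, 50, 56, 22, 4, 6]
  10 vs larger child 56 at index 3, swap → [67, 56, 50, 10, 22, 4, 6]
extract-max #5 returns 67:
  remove root 67; move last element 6 to root → [6, 56, 50, 10, 22, 4]
  6 vs larger child 56 at index 1, swap → [56, 6, 50, 10, 22, 4]
  6 vs larger child 22 at index 4, swap → [56, 22, 50, 10, 6, 4]
extract-max #6 returns 56:
  remove root 56; move last element 4 to root → [4, 22, 50, 10, 6]
  4 vs larger child 50 at index 2, swap → [50, 22, 4, 10, 6]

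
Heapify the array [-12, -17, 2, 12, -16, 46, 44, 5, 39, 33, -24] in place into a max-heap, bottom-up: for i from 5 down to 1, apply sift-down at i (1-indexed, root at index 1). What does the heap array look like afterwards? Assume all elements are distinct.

[46, 39, 44, 12, 33, 2, -12, 5, -17, -16, -24]

sift down from index 5:
  -16 vs larger child 33 at index 10, swap → [-12, -17, 2, 12, 33, 46, 44, 5, 39, -16, -24]
sift down from index 4:
  12 vs larger child 39 at index 9, swap → [-12, -17, 2, 39, 33, 46, 44, 5, 12, -16, -24]
sift down from index 3:
  2 vs larger child 46 at index 6, swap → [-12, -17, 46, 39, 33, 2, 44, 5, 12, -16, -24]
sift down from index 2:
  -17 vs larger child 39 at index 4, swap → [-12, 39, 46, -17, 33, 2, 44, 5, 12, -16, -24]
  -17 vs larger child 12 at index 9, swap → [-12, 39, 46, 12, 33, 2, 44, 5, -17, -16, -24]
sift down from index 1:
  -12 vs larger child 46 at index 3, swap → [46, 39, -12, 12, 33, 2, 44, 5, -17, -16, -24]
  -12 vs larger child 44 at index 7, swap → [46, 39, 44, 12, 33, 2, -12, 5, -17, -16, -24]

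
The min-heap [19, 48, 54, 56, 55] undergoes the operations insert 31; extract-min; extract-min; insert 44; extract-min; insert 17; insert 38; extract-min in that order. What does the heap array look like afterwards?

insert 31:
  append 31 at index 5 → [19, 48, 54, 56, 55, 31]
  31 < parent 54 at index 2, swap → [19, 48, 31, 56, 55, 54]
extract-min → returns 19:
  remove root 19; move last element 54 to root → [54, 48, 31, 56, 55]
  54 vs smaller child 31 at index 2, swap → [31, 48, 54, 56, 55]
extract-min → returns 31:
  remove root 31; move last element 55 to root → [55, 48, 54, 56]
  55 vs smaller child 48 at index 1, swap → [48, 55, 54, 56]
insert 44:
  append 44 at index 4 → [48, 55, 54, 56, 44]
  44 < parent 55 at index 1, swap → [48, 44, 54, 56, 55]
  44 < parent 48 at index 0, swap → [44, 48, 54, 56, 55]
extract-min → returns 44:
  remove root 44; move last element 55 to root → [55, 48, 54, 56]
  55 vs smaller child 48 at index 1, swap → [48, 55, 54, 56]
insert 17:
  append 17 at index 4 → [48, 55, 54, 56, 17]
  17 < parent 55 at index 1, swap → [48, 17, 54, 56, 55]
  17 < parent 48 at index 0, swap → [17, 48, 54, 56, 55]
insert 38:
  append 38 at index 5 → [17, 48, 54, 56, 55, 38]
  38 < parent 54 at index 2, swap → [17, 48, 38, 56, 55, 54]
extract-min → returns 17:
  remove root 17; move last element 54 to root → [54, 48, 38, 56, 55]
  54 vs smaller child 38 at index 2, swap → [38, 48, 54, 56, 55]

[38, 48, 54, 56, 55]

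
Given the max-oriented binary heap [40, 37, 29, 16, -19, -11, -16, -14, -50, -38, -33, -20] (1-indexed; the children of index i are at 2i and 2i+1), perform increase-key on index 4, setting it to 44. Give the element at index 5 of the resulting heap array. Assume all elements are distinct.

-19

set index 4 from 16 to 44 → [40, 37, 29, 44, -19, -11, -16, -14, -50, -38, -33, -20]
44 > parent 37 at index 2, swap → [40, 44, 29, 37, -19, -11, -16, -14, -50, -38, -33, -20]
44 > parent 40 at index 1, swap → [44, 40, 29, 37, -19, -11, -16, -14, -50, -38, -33, -20]
resulting array: [44, 40, 29, 37, -19, -11, -16, -14, -50, -38, -33, -20]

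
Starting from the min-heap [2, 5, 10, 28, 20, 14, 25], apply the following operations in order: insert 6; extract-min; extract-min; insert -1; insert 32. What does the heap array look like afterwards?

insert 6:
  append 6 at index 7 → [2, 5, 10, 28, 20, 14, 25, 6]
  6 < parent 28 at index 3, swap → [2, 5, 10, 6, 20, 14, 25, 28]
extract-min → returns 2:
  remove root 2; move last element 28 to root → [28, 5, 10, 6, 20, 14, 25]
  28 vs smaller child 5 at index 1, swap → [5, 28, 10, 6, 20, 14, 25]
  28 vs smaller child 6 at index 3, swap → [5, 6, 10, 28, 20, 14, 25]
extract-min → returns 5:
  remove root 5; move last element 25 to root → [25, 6, 10, 28, 20, 14]
  25 vs smaller child 6 at index 1, swap → [6, 25, 10, 28, 20, 14]
  25 vs smaller child 20 at index 4, swap → [6, 20, 10, 28, 25, 14]
insert -1:
  append -1 at index 6 → [6, 20, 10, 28, 25, 14, -1]
  -1 < parent 10 at index 2, swap → [6, 20, -1, 28, 25, 14, 10]
  -1 < parent 6 at index 0, swap → [-1, 20, 6, 28, 25, 14, 10]
insert 32:
  append 32 at index 7 → [-1, 20, 6, 28, 25, 14, 10, 32] (no swap needed)

[-1, 20, 6, 28, 25, 14, 10, 32]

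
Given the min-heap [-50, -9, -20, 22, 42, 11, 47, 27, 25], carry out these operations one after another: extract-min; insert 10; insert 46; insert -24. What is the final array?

[-24, -20, 11, 10, -9, 25, 47, 27, 22, 46, 42]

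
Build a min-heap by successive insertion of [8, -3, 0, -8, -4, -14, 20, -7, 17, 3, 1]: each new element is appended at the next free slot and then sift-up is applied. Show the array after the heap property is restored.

[-14, -7, -8, -4, -3, 0, 20, 8, 17, 3, 1]

Insert 8:
  append 8 at index 0 → [8] (no swap needed)
Insert -3:
  append -3 at index 1 → [8, -3]
  -3 < parent 8 at index 0, swap → [-3, 8]
Insert 0:
  append 0 at index 2 → [-3, 8, 0] (no swap needed)
Insert -8:
  append -8 at index 3 → [-3, 8, 0, -8]
  -8 < parent 8 at index 1, swap → [-3, -8, 0, 8]
  -8 < parent -3 at index 0, swap → [-8, -3, 0, 8]
Insert -4:
  append -4 at index 4 → [-8, -3, 0, 8, -4]
  -4 < parent -3 at index 1, swap → [-8, -4, 0, 8, -3]
Insert -14:
  append -14 at index 5 → [-8, -4, 0, 8, -3, -14]
  -14 < parent 0 at index 2, swap → [-8, -4, -14, 8, -3, 0]
  -14 < parent -8 at index 0, swap → [-14, -4, -8, 8, -3, 0]
Insert 20:
  append 20 at index 6 → [-14, -4, -8, 8, -3, 0, 20] (no swap needed)
Insert -7:
  append -7 at index 7 → [-14, -4, -8, 8, -3, 0, 20, -7]
  -7 < parent 8 at index 3, swap → [-14, -4, -8, -7, -3, 0, 20, 8]
  -7 < parent -4 at index 1, swap → [-14, -7, -8, -4, -3, 0, 20, 8]
Insert 17:
  append 17 at index 8 → [-14, -7, -8, -4, -3, 0, 20, 8, 17] (no swap needed)
Insert 3:
  append 3 at index 9 → [-14, -7, -8, -4, -3, 0, 20, 8, 17, 3] (no swap needed)
Insert 1:
  append 1 at index 10 → [-14, -7, -8, -4, -3, 0, 20, 8, 17, 3, 1] (no swap needed)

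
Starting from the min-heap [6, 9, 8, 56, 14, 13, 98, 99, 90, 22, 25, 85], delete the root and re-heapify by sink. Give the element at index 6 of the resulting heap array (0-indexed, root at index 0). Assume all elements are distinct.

98

remove root 6; move last element 85 to root → [85, 9, 8, 56, 14, 13, 98, 99, 90, 22, 25]
85 vs smaller child 8 at index 2, swap → [8, 9, 85, 56, 14, 13, 98, 99, 90, 22, 25]
85 vs smaller child 13 at index 5, swap → [8, 9, 13, 56, 14, 85, 98, 99, 90, 22, 25]
resulting array: [8, 9, 13, 56, 14, 85, 98, 99, 90, 22, 25]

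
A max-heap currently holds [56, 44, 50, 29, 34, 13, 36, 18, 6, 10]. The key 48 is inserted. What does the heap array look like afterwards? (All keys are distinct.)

[56, 48, 50, 29, 44, 13, 36, 18, 6, 10, 34]

append 48 at index 10 → [56, 44, 50, 29, 34, 13, 36, 18, 6, 10, 48]
48 > parent 34 at index 4, swap → [56, 44, 50, 29, 48, 13, 36, 18, 6, 10, 34]
48 > parent 44 at index 1, swap → [56, 48, 50, 29, 44, 13, 36, 18, 6, 10, 34]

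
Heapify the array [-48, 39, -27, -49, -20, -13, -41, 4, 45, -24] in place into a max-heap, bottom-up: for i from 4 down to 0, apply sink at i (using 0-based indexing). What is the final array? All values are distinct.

sift down from index 4: already satisfies heap property
sift down from index 3:
  -49 vs larger child 45 at index 8, swap → [-48, 39, -27, 45, -20, -13, -41, 4, -49, -24]
sift down from index 2:
  -27 vs larger child -13 at index 5, swap → [-48, 39, -13, 45, -20, -27, -41, 4, -49, -24]
sift down from index 1:
  39 vs larger child 45 at index 3, swap → [-48, 45, -13, 39, -20, -27, -41, 4, -49, -24]
sift down from index 0:
  -48 vs larger child 45 at index 1, swap → [45, -48, -13, 39, -20, -27, -41, 4, -49, -24]
  -48 vs larger child 39 at index 3, swap → [45, 39, -13, -48, -20, -27, -41, 4, -49, -24]
  -48 vs larger child 4 at index 7, swap → [45, 39, -13, 4, -20, -27, -41, -48, -49, -24]

[45, 39, -13, 4, -20, -27, -41, -48, -49, -24]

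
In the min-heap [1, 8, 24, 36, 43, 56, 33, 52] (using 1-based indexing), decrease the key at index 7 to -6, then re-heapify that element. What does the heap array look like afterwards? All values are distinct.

set index 7 from 33 to -6 → [1, 8, 24, 36, 43, 56, -6, 52]
-6 < parent 24 at index 3, swap → [1, 8, -6, 36, 43, 56, 24, 52]
-6 < parent 1 at index 1, swap → [-6, 8, 1, 36, 43, 56, 24, 52]

[-6, 8, 1, 36, 43, 56, 24, 52]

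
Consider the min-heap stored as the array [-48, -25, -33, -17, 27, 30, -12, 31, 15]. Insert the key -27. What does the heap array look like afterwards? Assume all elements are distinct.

[-48, -27, -33, -17, -25, 30, -12, 31, 15, 27]

append -27 at index 9 → [-48, -25, -33, -17, 27, 30, -12, 31, 15, -27]
-27 < parent 27 at index 4, swap → [-48, -25, -33, -17, -27, 30, -12, 31, 15, 27]
-27 < parent -25 at index 1, swap → [-48, -27, -33, -17, -25, 30, -12, 31, 15, 27]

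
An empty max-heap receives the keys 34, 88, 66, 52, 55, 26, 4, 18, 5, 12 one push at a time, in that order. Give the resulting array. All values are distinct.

Insert 34:
  append 34 at index 0 → [34] (no swap needed)
Insert 88:
  append 88 at index 1 → [34, 88]
  88 > parent 34 at index 0, swap → [88, 34]
Insert 66:
  append 66 at index 2 → [88, 34, 66] (no swap needed)
Insert 52:
  append 52 at index 3 → [88, 34, 66, 52]
  52 > parent 34 at index 1, swap → [88, 52, 66, 34]
Insert 55:
  append 55 at index 4 → [88, 52, 66, 34, 55]
  55 > parent 52 at index 1, swap → [88, 55, 66, 34, 52]
Insert 26:
  append 26 at index 5 → [88, 55, 66, 34, 52, 26] (no swap needed)
Insert 4:
  append 4 at index 6 → [88, 55, 66, 34, 52, 26, 4] (no swap needed)
Insert 18:
  append 18 at index 7 → [88, 55, 66, 34, 52, 26, 4, 18] (no swap needed)
Insert 5:
  append 5 at index 8 → [88, 55, 66, 34, 52, 26, 4, 18, 5] (no swap needed)
Insert 12:
  append 12 at index 9 → [88, 55, 66, 34, 52, 26, 4, 18, 5, 12] (no swap needed)

[88, 55, 66, 34, 52, 26, 4, 18, 5, 12]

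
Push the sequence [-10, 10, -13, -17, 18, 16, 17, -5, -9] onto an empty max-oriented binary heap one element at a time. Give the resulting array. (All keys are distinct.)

Insert -10:
  append -10 at index 0 → [-10] (no swap needed)
Insert 10:
  append 10 at index 1 → [-10, 10]
  10 > parent -10 at index 0, swap → [10, -10]
Insert -13:
  append -13 at index 2 → [10, -10, -13] (no swap needed)
Insert -17:
  append -17 at index 3 → [10, -10, -13, -17] (no swap needed)
Insert 18:
  append 18 at index 4 → [10, -10, -13, -17, 18]
  18 > parent -10 at index 1, swap → [10, 18, -13, -17, -10]
  18 > parent 10 at index 0, swap → [18, 10, -13, -17, -10]
Insert 16:
  append 16 at index 5 → [18, 10, -13, -17, -10, 16]
  16 > parent -13 at index 2, swap → [18, 10, 16, -17, -10, -13]
Insert 17:
  append 17 at index 6 → [18, 10, 16, -17, -10, -13, 17]
  17 > parent 16 at index 2, swap → [18, 10, 17, -17, -10, -13, 16]
Insert -5:
  append -5 at index 7 → [18, 10, 17, -17, -10, -13, 16, -5]
  -5 > parent -17 at index 3, swap → [18, 10, 17, -5, -10, -13, 16, -17]
Insert -9:
  append -9 at index 8 → [18, 10, 17, -5, -10, -13, 16, -17, -9] (no swap needed)

[18, 10, 17, -5, -10, -13, 16, -17, -9]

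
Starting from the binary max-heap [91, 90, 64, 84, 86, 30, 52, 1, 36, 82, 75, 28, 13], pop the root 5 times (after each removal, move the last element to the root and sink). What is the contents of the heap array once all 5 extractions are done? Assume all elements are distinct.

extract-max #1 returns 91:
  remove root 91; move last element 13 to root → [13, 90, 64, 84, 86, 30, 52, 1, 36, 82, 75, 28]
  13 vs larger child 90 at index 1, swap → [90, 13, 64, 84, 86, 30, 52, 1, 36, 82, 75, 28]
  13 vs larger child 86 at index 4, swap → [90, 86, 64, 84, 13, 30, 52, 1, 36, 82, 75, 28]
  13 vs larger child 82 at index 9, swap → [90, 86, 64, 84, 82, 30, 52, 1, 36, 13, 75, 28]
extract-max #2 returns 90:
  remove root 90; move last element 28 to root → [28, 86, 64, 84, 82, 30, 52, 1, 36, 13, 75]
  28 vs larger child 86 at index 1, swap → [86, 28, 64, 84, 82, 30, 52, 1, 36, 13, 75]
  28 vs larger child 84 at index 3, swap → [86, 84, 64, 28, 82, 30, 52, 1, 36, 13, 75]
  28 vs larger child 36 at index 8, swap → [86, 84, 64, 36, 82, 30, 52, 1, 28, 13, 75]
extract-max #3 returns 86:
  remove root 86; move last element 75 to root → [75, 84, 64, 36, 82, 30, 52, 1, 28, 13]
  75 vs larger child 84 at index 1, swap → [84, 75, 64, 36, 82, 30, 52, 1, 28, 13]
  75 vs larger child 82 at index 4, swap → [84, 82, 64, 36, 75, 30, 52, 1, 28, 13]
extract-max #4 returns 84:
  remove root 84; move last element 13 to root → [13, 82, 64, 36, 75, 30, 52, 1, 28]
  13 vs larger child 82 at index 1, swap → [82, 13, 64, 36, 75, 30, 52, 1, 28]
  13 vs larger child 75 at index 4, swap → [82, 75, 64, 36, 13, 30, 52, 1, 28]
extract-max #5 returns 82:
  remove root 82; move last element 28 to root → [28, 75, 64, 36, 13, 30, 52, 1]
  28 vs larger child 75 at index 1, swap → [75, 28, 64, 36, 13, 30, 52, 1]
  28 vs larger child 36 at index 3, swap → [75, 36, 64, 28, 13, 30, 52, 1]

[75, 36, 64, 28, 13, 30, 52, 1]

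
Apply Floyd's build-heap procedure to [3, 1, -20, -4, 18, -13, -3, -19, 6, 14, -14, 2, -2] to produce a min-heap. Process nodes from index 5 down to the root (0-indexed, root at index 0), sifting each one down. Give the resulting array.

[-20, -19, -13, -4, -14, -2, -3, 1, 6, 14, 18, 2, 3]

sift down from index 5: already satisfies heap property
sift down from index 4:
  18 vs smaller child -14 at index 10, swap → [3, 1, -20, -4, -14, -13, -3, -19, 6, 14, 18, 2, -2]
sift down from index 3:
  -4 vs smaller child -19 at index 7, swap → [3, 1, -20, -19, -14, -13, -3, -4, 6, 14, 18, 2, -2]
sift down from index 2: already satisfies heap property
sift down from index 1:
  1 vs smaller child -19 at index 3, swap → [3, -19, -20, 1, -14, -13, -3, -4, 6, 14, 18, 2, -2]
  1 vs smaller child -4 at index 7, swap → [3, -19, -20, -4, -14, -13, -3, 1, 6, 14, 18, 2, -2]
sift down from index 0:
  3 vs smaller child -20 at index 2, swap → [-20, -19, 3, -4, -14, -13, -3, 1, 6, 14, 18, 2, -2]
  3 vs smaller child -13 at index 5, swap → [-20, -19, -13, -4, -14, 3, -3, 1, 6, 14, 18, 2, -2]
  3 vs smaller child -2 at index 12, swap → [-20, -19, -13, -4, -14, -2, -3, 1, 6, 14, 18, 2, 3]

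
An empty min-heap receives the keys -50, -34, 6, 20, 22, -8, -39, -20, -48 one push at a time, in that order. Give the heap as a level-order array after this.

Insert -50:
  append -50 at index 0 → [-50] (no swap needed)
Insert -34:
  append -34 at index 1 → [-50, -34] (no swap needed)
Insert 6:
  append 6 at index 2 → [-50, -34, 6] (no swap needed)
Insert 20:
  append 20 at index 3 → [-50, -34, 6, 20] (no swap needed)
Insert 22:
  append 22 at index 4 → [-50, -34, 6, 20, 22] (no swap needed)
Insert -8:
  append -8 at index 5 → [-50, -34, 6, 20, 22, -8]
  -8 < parent 6 at index 2, swap → [-50, -34, -8, 20, 22, 6]
Insert -39:
  append -39 at index 6 → [-50, -34, -8, 20, 22, 6, -39]
  -39 < parent -8 at index 2, swap → [-50, -34, -39, 20, 22, 6, -8]
Insert -20:
  append -20 at index 7 → [-50, -34, -39, 20, 22, 6, -8, -20]
  -20 < parent 20 at index 3, swap → [-50, -34, -39, -20, 22, 6, -8, 20]
Insert -48:
  append -48 at index 8 → [-50, -34, -39, -20, 22, 6, -8, 20, -48]
  -48 < parent -20 at index 3, swap → [-50, -34, -39, -48, 22, 6, -8, 20, -20]
  -48 < parent -34 at index 1, swap → [-50, -48, -39, -34, 22, 6, -8, 20, -20]

[-50, -48, -39, -34, 22, 6, -8, 20, -20]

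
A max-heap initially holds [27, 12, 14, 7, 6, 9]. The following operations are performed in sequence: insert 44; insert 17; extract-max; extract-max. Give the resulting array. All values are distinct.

[17, 12, 14, 7, 6, 9]

insert 44:
  append 44 at index 6 → [27, 12, 14, 7, 6, 9, 44]
  44 > parent 14 at index 2, swap → [27, 12, 44, 7, 6, 9, 14]
  44 > parent 27 at index 0, swap → [44, 12, 27, 7, 6, 9, 14]
insert 17:
  append 17 at index 7 → [44, 12, 27, 7, 6, 9, 14, 17]
  17 > parent 7 at index 3, swap → [44, 12, 27, 17, 6, 9, 14, 7]
  17 > parent 12 at index 1, swap → [44, 17, 27, 12, 6, 9, 14, 7]
extract-max → returns 44:
  remove root 44; move last element 7 to root → [7, 17, 27, 12, 6, 9, 14]
  7 vs larger child 27 at index 2, swap → [27, 17, 7, 12, 6, 9, 14]
  7 vs larger child 14 at index 6, swap → [27, 17, 14, 12, 6, 9, 7]
extract-max → returns 27:
  remove root 27; move last element 7 to root → [7, 17, 14, 12, 6, 9]
  7 vs larger child 17 at index 1, swap → [17, 7, 14, 12, 6, 9]
  7 vs larger child 12 at index 3, swap → [17, 12, 14, 7, 6, 9]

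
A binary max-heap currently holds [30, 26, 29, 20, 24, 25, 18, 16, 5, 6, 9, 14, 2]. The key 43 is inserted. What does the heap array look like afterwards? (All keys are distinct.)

append 43 at index 13 → [30, 26, 29, 20, 24, 25, 18, 16, 5, 6, 9, 14, 2, 43]
43 > parent 18 at index 6, swap → [30, 26, 29, 20, 24, 25, 43, 16, 5, 6, 9, 14, 2, 18]
43 > parent 29 at index 2, swap → [30, 26, 43, 20, 24, 25, 29, 16, 5, 6, 9, 14, 2, 18]
43 > parent 30 at index 0, swap → [43, 26, 30, 20, 24, 25, 29, 16, 5, 6, 9, 14, 2, 18]

[43, 26, 30, 20, 24, 25, 29, 16, 5, 6, 9, 14, 2, 18]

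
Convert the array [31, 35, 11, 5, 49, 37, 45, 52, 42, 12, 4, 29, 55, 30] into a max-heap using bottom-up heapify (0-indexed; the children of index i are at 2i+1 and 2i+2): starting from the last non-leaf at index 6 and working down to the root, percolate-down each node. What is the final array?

[55, 52, 45, 42, 49, 37, 31, 5, 35, 12, 4, 29, 11, 30]

sift down from index 6: already satisfies heap property
sift down from index 5:
  37 vs larger child 55 at index 12, swap → [31, 35, 11, 5, 49, 55, 45, 52, 42, 12, 4, 29, 37, 30]
sift down from index 4: already satisfies heap property
sift down from index 3:
  5 vs larger child 52 at index 7, swap → [31, 35, 11, 52, 49, 55, 45, 5, 42, 12, 4, 29, 37, 30]
sift down from index 2:
  11 vs larger child 55 at index 5, swap → [31, 35, 55, 52, 49, 11, 45, 5, 42, 12, 4, 29, 37, 30]
  11 vs larger child 37 at index 12, swap → [31, 35, 55, 52, 49, 37, 45, 5, 42, 12, 4, 29, 11, 30]
sift down from index 1:
  35 vs larger child 52 at index 3, swap → [31, 52, 55, 35, 49, 37, 45, 5, 42, 12, 4, 29, 11, 30]
  35 vs larger child 42 at index 8, swap → [31, 52, 55, 42, 49, 37, 45, 5, 35, 12, 4, 29, 11, 30]
sift down from index 0:
  31 vs larger child 55 at index 2, swap → [55, 52, 31, 42, 49, 37, 45, 5, 35, 12, 4, 29, 11, 30]
  31 vs larger child 45 at index 6, swap → [55, 52, 45, 42, 49, 37, 31, 5, 35, 12, 4, 29, 11, 30]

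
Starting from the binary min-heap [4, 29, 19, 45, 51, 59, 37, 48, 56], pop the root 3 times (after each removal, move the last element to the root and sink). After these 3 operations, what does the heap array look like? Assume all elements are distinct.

[37, 45, 56, 48, 51, 59]

extract-min #1 returns 4:
  remove root 4; move last element 56 to root → [56, 29, 19, 45, 51, 59, 37, 48]
  56 vs smaller child 19 at index 2, swap → [19, 29, 56, 45, 51, 59, 37, 48]
  56 vs smaller child 37 at index 6, swap → [19, 29, 37, 45, 51, 59, 56, 48]
extract-min #2 returns 19:
  remove root 19; move last element 48 to root → [48, 29, 37, 45, 51, 59, 56]
  48 vs smaller child 29 at index 1, swap → [29, 48, 37, 45, 51, 59, 56]
  48 vs smaller child 45 at index 3, swap → [29, 45, 37, 48, 51, 59, 56]
extract-min #3 returns 29:
  remove root 29; move last element 56 to root → [56, 45, 37, 48, 51, 59]
  56 vs smaller child 37 at index 2, swap → [37, 45, 56, 48, 51, 59]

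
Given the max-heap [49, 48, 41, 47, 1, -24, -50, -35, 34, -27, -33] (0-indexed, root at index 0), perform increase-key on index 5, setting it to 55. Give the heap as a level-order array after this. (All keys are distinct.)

[55, 48, 49, 47, 1, 41, -50, -35, 34, -27, -33]

set index 5 from -24 to 55 → [49, 48, 41, 47, 1, 55, -50, -35, 34, -27, -33]
55 > parent 41 at index 2, swap → [49, 48, 55, 47, 1, 41, -50, -35, 34, -27, -33]
55 > parent 49 at index 0, swap → [55, 48, 49, 47, 1, 41, -50, -35, 34, -27, -33]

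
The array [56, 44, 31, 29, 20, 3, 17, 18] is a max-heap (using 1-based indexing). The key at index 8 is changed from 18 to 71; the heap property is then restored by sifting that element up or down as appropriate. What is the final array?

[71, 56, 31, 44, 20, 3, 17, 29]

set index 8 from 18 to 71 → [56, 44, 31, 29, 20, 3, 17, 71]
71 > parent 29 at index 4, swap → [56, 44, 31, 71, 20, 3, 17, 29]
71 > parent 44 at index 2, swap → [56, 71, 31, 44, 20, 3, 17, 29]
71 > parent 56 at index 1, swap → [71, 56, 31, 44, 20, 3, 17, 29]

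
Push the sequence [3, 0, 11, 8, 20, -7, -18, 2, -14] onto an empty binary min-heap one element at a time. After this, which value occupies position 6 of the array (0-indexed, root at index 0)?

0

Insert 3:
  append 3 at index 0 → [3] (no swap needed)
Insert 0:
  append 0 at index 1 → [3, 0]
  0 < parent 3 at index 0, swap → [0, 3]
Insert 11:
  append 11 at index 2 → [0, 3, 11] (no swap needed)
Insert 8:
  append 8 at index 3 → [0, 3, 11, 8] (no swap needed)
Insert 20:
  append 20 at index 4 → [0, 3, 11, 8, 20] (no swap needed)
Insert -7:
  append -7 at index 5 → [0, 3, 11, 8, 20, -7]
  -7 < parent 11 at index 2, swap → [0, 3, -7, 8, 20, 11]
  -7 < parent 0 at index 0, swap → [-7, 3, 0, 8, 20, 11]
Insert -18:
  append -18 at index 6 → [-7, 3, 0, 8, 20, 11, -18]
  -18 < parent 0 at index 2, swap → [-7, 3, -18, 8, 20, 11, 0]
  -18 < parent -7 at index 0, swap → [-18, 3, -7, 8, 20, 11, 0]
Insert 2:
  append 2 at index 7 → [-18, 3, -7, 8, 20, 11, 0, 2]
  2 < parent 8 at index 3, swap → [-18, 3, -7, 2, 20, 11, 0, 8]
  2 < parent 3 at index 1, swap → [-18, 2, -7, 3, 20, 11, 0, 8]
Insert -14:
  append -14 at index 8 → [-18, 2, -7, 3, 20, 11, 0, 8, -14]
  -14 < parent 3 at index 3, swap → [-18, 2, -7, -14, 20, 11, 0, 8, 3]
  -14 < parent 2 at index 1, swap → [-18, -14, -7, 2, 20, 11, 0, 8, 3]
resulting array: [-18, -14, -7, 2, 20, 11, 0, 8, 3]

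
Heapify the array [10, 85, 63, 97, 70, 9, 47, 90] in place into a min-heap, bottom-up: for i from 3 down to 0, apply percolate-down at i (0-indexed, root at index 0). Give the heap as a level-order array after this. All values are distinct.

[9, 70, 10, 90, 85, 63, 47, 97]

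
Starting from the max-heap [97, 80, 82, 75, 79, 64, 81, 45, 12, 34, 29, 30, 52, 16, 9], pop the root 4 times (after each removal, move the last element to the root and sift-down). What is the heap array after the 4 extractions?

extract-max #1 returns 97:
  remove root 97; move last element 9 to root → [9, 80, 82, 75, 79, 64, 81, 45, 12, 34, 29, 30, 52, 16]
  9 vs larger child 82 at index 2, swap → [82, 80, 9, 75, 79, 64, 81, 45, 12, 34, 29, 30, 52, 16]
  9 vs larger child 81 at index 6, swap → [82, 80, 81, 75, 79, 64, 9, 45, 12, 34, 29, 30, 52, 16]
  9 vs only child 16 at index 13, swap → [82, 80, 81, 75, 79, 64, 16, 45, 12, 34, 29, 30, 52, 9]
extract-max #2 returns 82:
  remove root 82; move last element 9 to root → [9, 80, 81, 75, 79, 64, 16, 45, 12, 34, 29, 30, 52]
  9 vs larger child 81 at index 2, swap → [81, 80, 9, 75, 79, 64, 16, 45, 12, 34, 29, 30, 52]
  9 vs larger child 64 at index 5, swap → [81, 80, 64, 75, 79, 9, 16, 45, 12, 34, 29, 30, 52]
  9 vs larger child 52 at index 12, swap → [81, 80, 64, 75, 79, 52, 16, 45, 12, 34, 29, 30, 9]
extract-max #3 returns 81:
  remove root 81; move last element 9 to root → [9, 80, 64, 75, 79, 52, 16, 45, 12, 34, 29, 30]
  9 vs larger child 80 at index 1, swap → [80, 9, 64, 75, 79, 52, 16, 45, 12, 34, 29, 30]
  9 vs larger child 79 at index 4, swap → [80, 79, 64, 75, 9, 52, 16, 45, 12, 34, 29, 30]
  9 vs larger child 34 at index 9, swap → [80, 79, 64, 75, 34, 52, 16, 45, 12, 9, 29, 30]
extract-max #4 returns 80:
  remove root 80; move last element 30 to root → [30, 79, 64, 75, 34, 52, 16, 45, 12, 9, 29]
  30 vs larger child 79 at index 1, swap → [79, 30, 64, 75, 34, 52, 16, 45, 12, 9, 29]
  30 vs larger child 75 at index 3, swap → [79, 75, 64, 30, 34, 52, 16, 45, 12, 9, 29]
  30 vs larger child 45 at index 7, swap → [79, 75, 64, 45, 34, 52, 16, 30, 12, 9, 29]

[79, 75, 64, 45, 34, 52, 16, 30, 12, 9, 29]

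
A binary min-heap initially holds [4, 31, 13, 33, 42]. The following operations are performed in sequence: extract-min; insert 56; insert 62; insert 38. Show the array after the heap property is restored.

[13, 31, 38, 33, 56, 62, 42]

extract-min → returns 4:
  remove root 4; move last element 42 to root → [42, 31, 13, 33]
  42 vs smaller child 13 at index 2, swap → [13, 31, 42, 33]
insert 56:
  append 56 at index 4 → [13, 31, 42, 33, 56] (no swap needed)
insert 62:
  append 62 at index 5 → [13, 31, 42, 33, 56, 62] (no swap needed)
insert 38:
  append 38 at index 6 → [13, 31, 42, 33, 56, 62, 38]
  38 < parent 42 at index 2, swap → [13, 31, 38, 33, 56, 62, 42]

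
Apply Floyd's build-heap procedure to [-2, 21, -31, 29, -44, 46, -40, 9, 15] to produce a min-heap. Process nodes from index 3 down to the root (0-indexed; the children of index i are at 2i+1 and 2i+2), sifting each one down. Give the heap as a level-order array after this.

[-44, -2, -40, 9, 21, 46, -31, 29, 15]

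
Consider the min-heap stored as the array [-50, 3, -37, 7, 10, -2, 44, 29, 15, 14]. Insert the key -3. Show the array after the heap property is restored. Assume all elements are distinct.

[-50, -3, -37, 7, 3, -2, 44, 29, 15, 14, 10]

append -3 at index 10 → [-50, 3, -37, 7, 10, -2, 44, 29, 15, 14, -3]
-3 < parent 10 at index 4, swap → [-50, 3, -37, 7, -3, -2, 44, 29, 15, 14, 10]
-3 < parent 3 at index 1, swap → [-50, -3, -37, 7, 3, -2, 44, 29, 15, 14, 10]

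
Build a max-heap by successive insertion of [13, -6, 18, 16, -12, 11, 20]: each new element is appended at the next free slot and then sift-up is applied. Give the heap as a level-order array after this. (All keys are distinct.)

Insert 13:
  append 13 at index 0 → [13] (no swap needed)
Insert -6:
  append -6 at index 1 → [13, -6] (no swap needed)
Insert 18:
  append 18 at index 2 → [13, -6, 18]
  18 > parent 13 at index 0, swap → [18, -6, 13]
Insert 16:
  append 16 at index 3 → [18, -6, 13, 16]
  16 > parent -6 at index 1, swap → [18, 16, 13, -6]
Insert -12:
  append -12 at index 4 → [18, 16, 13, -6, -12] (no swap needed)
Insert 11:
  append 11 at index 5 → [18, 16, 13, -6, -12, 11] (no swap needed)
Insert 20:
  append 20 at index 6 → [18, 16, 13, -6, -12, 11, 20]
  20 > parent 13 at index 2, swap → [18, 16, 20, -6, -12, 11, 13]
  20 > parent 18 at index 0, swap → [20, 16, 18, -6, -12, 11, 13]

[20, 16, 18, -6, -12, 11, 13]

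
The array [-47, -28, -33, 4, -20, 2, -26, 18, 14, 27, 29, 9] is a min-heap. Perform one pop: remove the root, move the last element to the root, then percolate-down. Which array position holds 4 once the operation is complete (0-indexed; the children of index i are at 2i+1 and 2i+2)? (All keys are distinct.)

remove root -47; move last element 9 to root → [9, -28, -33, 4, -20, 2, -26, 18, 14, 27, 29]
9 vs smaller child -33 at index 2, swap → [-33, -28, 9, 4, -20, 2, -26, 18, 14, 27, 29]
9 vs smaller child -26 at index 6, swap → [-33, -28, -26, 4, -20, 2, 9, 18, 14, 27, 29]
resulting array: [-33, -28, -26, 4, -20, 2, 9, 18, 14, 27, 29]

3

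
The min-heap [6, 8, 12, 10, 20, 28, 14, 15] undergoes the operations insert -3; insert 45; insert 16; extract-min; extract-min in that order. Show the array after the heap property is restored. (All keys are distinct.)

insert -3:
  append -3 at index 8 → [6, 8, 12, 10, 20, 28, 14, 15, -3]
  -3 < parent 10 at index 3, swap → [6, 8, 12, -3, 20, 28, 14, 15, 10]
  -3 < parent 8 at index 1, swap → [6, -3, 12, 8, 20, 28, 14, 15, 10]
  -3 < parent 6 at index 0, swap → [-3, 6, 12, 8, 20, 28, 14, 15, 10]
insert 45:
  append 45 at index 9 → [-3, 6, 12, 8, 20, 28, 14, 15, 10, 45] (no swap needed)
insert 16:
  append 16 at index 10 → [-3, 6, 12, 8, 20, 28, 14, 15, 10, 45, 16]
  16 < parent 20 at index 4, swap → [-3, 6, 12, 8, 16, 28, 14, 15, 10, 45, 20]
extract-min → returns -3:
  remove root -3; move last element 20 to root → [20, 6, 12, 8, 16, 28, 14, 15, 10, 45]
  20 vs smaller child 6 at index 1, swap → [6, 20, 12, 8, 16, 28, 14, 15, 10, 45]
  20 vs smaller child 8 at index 3, swap → [6, 8, 12, 20, 16, 28, 14, 15, 10, 45]
  20 vs smaller child 10 at index 8, swap → [6, 8, 12, 10, 16, 28, 14, 15, 20, 45]
extract-min → returns 6:
  remove root 6; move last element 45 to root → [45, 8, 12, 10, 16, 28, 14, 15, 20]
  45 vs smaller child 8 at index 1, swap → [8, 45, 12, 10, 16, 28, 14, 15, 20]
  45 vs smaller child 10 at index 3, swap → [8, 10, 12, 45, 16, 28, 14, 15, 20]
  45 vs smaller child 15 at index 7, swap → [8, 10, 12, 15, 16, 28, 14, 45, 20]

[8, 10, 12, 15, 16, 28, 14, 45, 20]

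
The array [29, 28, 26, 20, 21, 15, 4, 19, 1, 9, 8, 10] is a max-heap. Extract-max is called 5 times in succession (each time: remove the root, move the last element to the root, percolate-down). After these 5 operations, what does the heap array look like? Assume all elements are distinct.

extract-max #1 returns 29:
  remove root 29; move last element 10 to root → [10, 28, 26, 20, 21, 15, 4, 19, 1, 9, 8]
  10 vs larger child 28 at index 1, swap → [28, 10, 26, 20, 21, 15, 4, 19, 1, 9, 8]
  10 vs larger child 21 at index 4, swap → [28, 21, 26, 20, 10, 15, 4, 19, 1, 9, 8]
extract-max #2 returns 28:
  remove root 28; move last element 8 to root → [8, 21, 26, 20, 10, 15, 4, 19, 1, 9]
  8 vs larger child 26 at index 2, swap → [26, 21, 8, 20, 10, 15, 4, 19, 1, 9]
  8 vs larger child 15 at index 5, swap → [26, 21, 15, 20, 10, 8, 4, 19, 1, 9]
extract-max #3 returns 26:
  remove root 26; move last element 9 to root → [9, 21, 15, 20, 10, 8, 4, 19, 1]
  9 vs larger child 21 at index 1, swap → [21, 9, 15, 20, 10, 8, 4, 19, 1]
  9 vs larger child 20 at index 3, swap → [21, 20, 15, 9, 10, 8, 4, 19, 1]
  9 vs larger child 19 at index 7, swap → [21, 20, 15, 19, 10, 8, 4, 9, 1]
extract-max #4 returns 21:
  remove root 21; move last element 1 to root → [1, 20, 15, 19, 10, 8, 4, 9]
  1 vs larger child 20 at index 1, swap → [20, 1, 15, 19, 10, 8, 4, 9]
  1 vs larger child 19 at index 3, swap → [20, 19, 15, 1, 10, 8, 4, 9]
  1 vs only child 9 at index 7, swap → [20, 19, 15, 9, 10, 8, 4, 1]
extract-max #5 returns 20:
  remove root 20; move last element 1 to root → [1, 19, 15, 9, 10, 8, 4]
  1 vs larger child 19 at index 1, swap → [19, 1, 15, 9, 10, 8, 4]
  1 vs larger child 10 at index 4, swap → [19, 10, 15, 9, 1, 8, 4]

[19, 10, 15, 9, 1, 8, 4]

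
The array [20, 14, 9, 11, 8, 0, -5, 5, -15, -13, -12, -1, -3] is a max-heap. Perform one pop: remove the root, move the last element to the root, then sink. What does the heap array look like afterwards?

remove root 20; move last element -3 to root → [-3, 14, 9, 11, 8, 0, -5, 5, -15, -13, -12, -1]
-3 vs larger child 14 at index 1, swap → [14, -3, 9, 11, 8, 0, -5, 5, -15, -13, -12, -1]
-3 vs larger child 11 at index 3, swap → [14, 11, 9, -3, 8, 0, -5, 5, -15, -13, -12, -1]
-3 vs larger child 5 at index 7, swap → [14, 11, 9, 5, 8, 0, -5, -3, -15, -13, -12, -1]

[14, 11, 9, 5, 8, 0, -5, -3, -15, -13, -12, -1]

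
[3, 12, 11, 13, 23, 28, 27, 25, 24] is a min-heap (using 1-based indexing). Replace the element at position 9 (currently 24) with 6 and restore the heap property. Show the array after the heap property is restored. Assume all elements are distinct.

[3, 6, 11, 12, 23, 28, 27, 25, 13]

set index 9 from 24 to 6 → [3, 12, 11, 13, 23, 28, 27, 25, 6]
6 < parent 13 at index 4, swap → [3, 12, 11, 6, 23, 28, 27, 25, 13]
6 < parent 12 at index 2, swap → [3, 6, 11, 12, 23, 28, 27, 25, 13]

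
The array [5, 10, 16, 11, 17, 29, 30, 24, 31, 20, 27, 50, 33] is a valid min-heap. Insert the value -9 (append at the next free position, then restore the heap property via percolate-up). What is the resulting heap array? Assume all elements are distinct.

append -9 at index 13 → [5, 10, 16, 11, 17, 29, 30, 24, 31, 20, 27, 50, 33, -9]
-9 < parent 30 at index 6, swap → [5, 10, 16, 11, 17, 29, -9, 24, 31, 20, 27, 50, 33, 30]
-9 < parent 16 at index 2, swap → [5, 10, -9, 11, 17, 29, 16, 24, 31, 20, 27, 50, 33, 30]
-9 < parent 5 at index 0, swap → [-9, 10, 5, 11, 17, 29, 16, 24, 31, 20, 27, 50, 33, 30]

[-9, 10, 5, 11, 17, 29, 16, 24, 31, 20, 27, 50, 33, 30]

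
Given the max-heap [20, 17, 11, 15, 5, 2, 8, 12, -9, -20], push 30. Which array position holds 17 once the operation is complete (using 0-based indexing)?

append 30 at index 10 → [20, 17, 11, 15, 5, 2, 8, 12, -9, -20, 30]
30 > parent 5 at index 4, swap → [20, 17, 11, 15, 30, 2, 8, 12, -9, -20, 5]
30 > parent 17 at index 1, swap → [20, 30, 11, 15, 17, 2, 8, 12, -9, -20, 5]
30 > parent 20 at index 0, swap → [30, 20, 11, 15, 17, 2, 8, 12, -9, -20, 5]
resulting array: [30, 20, 11, 15, 17, 2, 8, 12, -9, -20, 5]

4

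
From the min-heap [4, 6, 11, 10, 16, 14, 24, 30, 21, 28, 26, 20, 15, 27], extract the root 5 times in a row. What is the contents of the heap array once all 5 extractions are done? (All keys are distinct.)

extract-min #1 returns 4:
  remove root 4; move last element 27 to root → [27, 6, 11, 10, 16, 14, 24, 30, 21, 28, 26, 20, 15]
  27 vs smaller child 6 at index 1, swap → [6, 27, 11, 10, 16, 14, 24, 30, 21, 28, 26, 20, 15]
  27 vs smaller child 10 at index 3, swap → [6, 10, 11, 27, 16, 14, 24, 30, 21, 28, 26, 20, 15]
  27 vs smaller child 21 at index 8, swap → [6, 10, 11, 21, 16, 14, 24, 30, 27, 28, 26, 20, 15]
extract-min #2 returns 6:
  remove root 6; move last element 15 to root → [15, 10, 11, 21, 16, 14, 24, 30, 27, 28, 26, 20]
  15 vs smaller child 10 at index 1, swap → [10, 15, 11, 21, 16, 14, 24, 30, 27, 28, 26, 20]
extract-min #3 returns 10:
  remove root 10; move last element 20 to root → [20, 15, 11, 21, 16, 14, 24, 30, 27, 28, 26]
  20 vs smaller child 11 at index 2, swap → [11, 15, 20, 21, 16, 14, 24, 30, 27, 28, 26]
  20 vs smaller child 14 at index 5, swap → [11, 15, 14, 21, 16, 20, 24, 30, 27, 28, 26]
extract-min #4 returns 11:
  remove root 11; move last element 26 to root → [26, 15, 14, 21, 16, 20, 24, 30, 27, 28]
  26 vs smaller child 14 at index 2, swap → [14, 15, 26, 21, 16, 20, 24, 30, 27, 28]
  26 vs smaller child 20 at index 5, swap → [14, 15, 20, 21, 16, 26, 24, 30, 27, 28]
extract-min #5 returns 14:
  remove root 14; move last element 28 to root → [28, 15, 20, 21, 16, 26, 24, 30, 27]
  28 vs smaller child 15 at index 1, swap → [15, 28, 20, 21, 16, 26, 24, 30, 27]
  28 vs smaller child 16 at index 4, swap → [15, 16, 20, 21, 28, 26, 24, 30, 27]

[15, 16, 20, 21, 28, 26, 24, 30, 27]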